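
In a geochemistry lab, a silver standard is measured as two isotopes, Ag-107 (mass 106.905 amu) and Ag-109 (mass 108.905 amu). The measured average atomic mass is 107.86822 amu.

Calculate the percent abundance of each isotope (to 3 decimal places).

Ag-107: 51.839%, Ag-109: 48.161%

Let x be the fractional abundance of Ag-107; then Ag-109 has abundance 1 − x.
106.905·x + 108.905·(1 − x) = 107.86822
(106.905 − 108.905)·x = 107.86822 − 108.905
x = -1.03678 / -2.000 = 0.51839 → 51.839% Ag-107, 48.161% Ag-109.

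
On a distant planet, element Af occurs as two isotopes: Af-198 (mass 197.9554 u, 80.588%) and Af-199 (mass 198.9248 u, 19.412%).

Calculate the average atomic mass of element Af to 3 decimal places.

198.144 u

Average mass = Σ (abundance × isotope mass) = 0.80588 × 197.9554 + 0.19412 × 198.9248
= 159.52830 + 38.61528 = 198.14358 u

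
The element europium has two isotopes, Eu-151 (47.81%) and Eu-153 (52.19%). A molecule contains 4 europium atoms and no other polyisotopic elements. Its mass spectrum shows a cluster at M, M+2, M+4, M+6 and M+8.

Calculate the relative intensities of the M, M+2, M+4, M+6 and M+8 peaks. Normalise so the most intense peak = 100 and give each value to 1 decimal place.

14.0 : 61.1 : 100.0 : 72.8 : 19.9

Each Eu atom is independently Eu-151 (p = 0.4781) or Eu-153 (q = 0.5219); the cluster is the binomial expansion (p + q)^4.
P(M) = 0.4781^4 = 0.052249
P(M+2) = 4 × 0.4781^3 × 0.5219^1 = 0.228141
P(M+4) = 6 × 0.4781^2 × 0.5219^2 = 0.373563
P(M+6) = 4 × 0.4781^1 × 0.5219^3 = 0.271857
P(M+8) = 0.5219^4 = 0.074191
The M+4 peak is largest (0.373563); scaling to 100 gives 14.0 : 61.1 : 100.0 : 72.8 : 19.9.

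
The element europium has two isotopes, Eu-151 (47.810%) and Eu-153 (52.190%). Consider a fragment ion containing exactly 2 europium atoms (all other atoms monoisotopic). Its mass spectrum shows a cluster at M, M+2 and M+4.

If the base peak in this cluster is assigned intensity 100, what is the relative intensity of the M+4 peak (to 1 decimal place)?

54.6

Term probabilities: M 0.2286, M+2 0.4990, M+4 0.2724. Base peak = M+2.
P(M+2) = C(2,1) × 0.47810^1 × 0.52190^1 = 2 × 0.4781 × 0.5219 = 0.499041 (base)
P(M+4) = C(2,2) × 0.47810^0 × 0.52190^2 = 1 × 1.0000 × 0.27237961 = 0.272380
Relative intensity = 0.272380 / 0.499041 × 100 = 54.6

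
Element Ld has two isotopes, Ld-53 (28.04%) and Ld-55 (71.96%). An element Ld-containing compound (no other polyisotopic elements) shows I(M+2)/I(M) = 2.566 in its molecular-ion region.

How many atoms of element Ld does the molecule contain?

For n independent Ld atoms, I(M+2)/I(M) = n · (abundance Ld-55) / (abundance Ld-53) = n · 0.7196/0.2804.
n = 2.566 × 0.2804/0.7196 = 1.00 ≈ 1

1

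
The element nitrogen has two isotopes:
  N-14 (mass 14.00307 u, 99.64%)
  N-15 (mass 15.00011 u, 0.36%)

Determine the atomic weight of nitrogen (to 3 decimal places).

14.007 u

Weight each isotope mass by its fractional abundance: 0.9964 × 14.00307 + 0.0036 × 15.00011
= 13.952659 + 0.054000 = 14.006659 u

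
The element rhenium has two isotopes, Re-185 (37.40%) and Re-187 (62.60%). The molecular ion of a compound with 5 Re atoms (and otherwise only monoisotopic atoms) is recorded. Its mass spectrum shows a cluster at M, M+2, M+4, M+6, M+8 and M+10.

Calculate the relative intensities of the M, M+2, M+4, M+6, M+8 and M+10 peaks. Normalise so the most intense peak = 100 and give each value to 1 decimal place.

Each Re atom is independently Re-185 (p = 0.3740) or Re-187 (q = 0.6260); the cluster is the binomial expansion (p + q)^5.
P(M) = 0.3740^5 = 0.007317
P(M+2) = 5 × 0.3740^4 × 0.6260^1 = 0.061239
P(M+4) = 10 × 0.3740^3 × 0.6260^2 = 0.205005
P(M+6) = 10 × 0.3740^2 × 0.6260^3 = 0.343136
P(M+8) = 5 × 0.3740^1 × 0.6260^4 = 0.287170
P(M+10) = 0.6260^5 = 0.096133
The M+6 peak is largest (0.343136); scaling to 100 gives 2.1 : 17.8 : 59.7 : 100.0 : 83.7 : 28.0.

2.1 : 17.8 : 59.7 : 100.0 : 83.7 : 28.0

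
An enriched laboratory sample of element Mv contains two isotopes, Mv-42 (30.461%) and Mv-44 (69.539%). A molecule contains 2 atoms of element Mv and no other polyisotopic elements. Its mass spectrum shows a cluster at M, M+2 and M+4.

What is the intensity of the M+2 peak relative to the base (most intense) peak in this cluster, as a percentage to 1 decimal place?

87.6%

Binomial terms of (0.30461 + 0.69539)^2: M 0.0928, M+2 0.4236, M+4 0.4836 → M+4 is the base peak.
P(M+4) = C(2,2) × 0.30461^0 × 0.69539^2 = 1 × 1.0000 × 0.48356725 = 0.483567 (base)
P(M+2) = C(2,1) × 0.30461^1 × 0.69539^1 = 2 × 0.30461 × 0.69539 = 0.423645
Relative intensity = 0.423645 / 0.483567 × 100 = 87.6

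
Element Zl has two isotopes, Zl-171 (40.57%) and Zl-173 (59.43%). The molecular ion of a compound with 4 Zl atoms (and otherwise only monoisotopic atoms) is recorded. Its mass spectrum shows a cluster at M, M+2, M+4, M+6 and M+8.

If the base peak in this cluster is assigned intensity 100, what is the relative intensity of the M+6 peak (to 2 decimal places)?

97.66

Binomial terms of (0.4057 + 0.5943)^4: M 0.0271, M+2 0.1587, M+4 0.3488, M+6 0.3406, M+8 0.1247 → M+4 is the base peak.
P(M+4) = C(4,2) × 0.4057^2 × 0.5943^2 = 6 × 0.16459249 × 0.35319249 = 0.348797 (base)
P(M+6) = C(4,3) × 0.4057^1 × 0.5943^3 = 4 × 0.4057 × 0.2099023 = 0.340629
Relative intensity = 0.340629 / 0.348797 × 100 = 97.66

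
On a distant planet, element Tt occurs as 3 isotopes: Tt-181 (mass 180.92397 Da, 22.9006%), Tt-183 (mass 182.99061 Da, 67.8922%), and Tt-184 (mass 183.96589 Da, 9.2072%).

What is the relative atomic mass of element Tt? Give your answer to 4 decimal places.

182.6071 Da

Weight each isotope mass by its fractional abundance: 0.229006 × 180.92397 + 0.678922 × 182.99061 + 0.092072 × 183.96589
= 41.432675 + 124.236351 + 16.938107 = 182.607133 Da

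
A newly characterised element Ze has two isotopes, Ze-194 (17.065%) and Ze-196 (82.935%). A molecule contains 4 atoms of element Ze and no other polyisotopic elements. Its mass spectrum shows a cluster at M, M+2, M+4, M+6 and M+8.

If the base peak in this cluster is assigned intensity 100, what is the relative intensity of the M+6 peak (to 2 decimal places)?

Binomial terms of (0.17065 + 0.82935)^4: M 0.0008, M+2 0.0165, M+4 0.1202, M+6 0.3894, M+8 0.4731 → M+8 is the base peak.
P(M+8) = C(4,4) × 0.17065^0 × 0.82935^4 = 1 × 1.0000 × 0.47309831 = 0.473098 (base)
P(M+6) = C(4,3) × 0.17065^1 × 0.82935^3 = 4 × 0.17065 × 0.5704447 = 0.389386
Relative intensity = 0.389386 / 0.473098 × 100 = 82.31

82.31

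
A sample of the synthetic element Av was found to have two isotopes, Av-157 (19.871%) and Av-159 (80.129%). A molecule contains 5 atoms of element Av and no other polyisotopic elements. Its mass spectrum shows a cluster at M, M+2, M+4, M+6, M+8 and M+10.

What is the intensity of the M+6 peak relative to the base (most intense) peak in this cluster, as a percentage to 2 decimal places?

49.60%

Term probabilities: M 0.0003, M+2 0.0062, M+4 0.0504, M+6 0.2031, M+8 0.4096, M+10 0.3303. Base peak = M+8.
P(M+8) = C(5,4) × 0.19871^1 × 0.80129^4 = 5 × 0.19871 × 0.41224832 = 0.409589 (base)
P(M+6) = C(5,3) × 0.19871^2 × 0.80129^3 = 10 × 0.03948566 × 0.5144808 = 0.203146
Relative intensity = 0.203146 / 0.409589 × 100 = 49.60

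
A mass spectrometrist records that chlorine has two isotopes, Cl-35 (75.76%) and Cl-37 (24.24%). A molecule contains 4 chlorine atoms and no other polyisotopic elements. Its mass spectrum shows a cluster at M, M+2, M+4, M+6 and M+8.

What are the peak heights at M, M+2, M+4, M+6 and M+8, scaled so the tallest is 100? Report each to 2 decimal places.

78.14 : 100.00 : 47.99 : 10.24 : 0.82

Each Cl atom is independently Cl-35 (p = 0.7576) or Cl-37 (q = 0.2424); the cluster is the binomial expansion (p + q)^4.
P(M) = 0.7576^4 = 0.329428
P(M+2) = 4 × 0.7576^3 × 0.2424^1 = 0.421612
P(M+4) = 6 × 0.7576^2 × 0.2424^2 = 0.202347
P(M+6) = 4 × 0.7576^1 × 0.2424^3 = 0.043162
P(M+8) = 0.2424^4 = 0.003452
The M+2 peak is largest (0.421612); scaling to 100 gives 78.14 : 100.00 : 47.99 : 10.24 : 0.82.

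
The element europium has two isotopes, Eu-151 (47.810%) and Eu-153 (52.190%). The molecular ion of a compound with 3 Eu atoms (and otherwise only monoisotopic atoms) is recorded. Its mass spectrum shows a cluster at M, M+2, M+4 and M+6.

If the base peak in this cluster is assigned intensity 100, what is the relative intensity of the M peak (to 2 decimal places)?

27.97

Term probabilities: M 0.1093, M+2 0.3579, M+4 0.3907, M+6 0.1422. Base peak = M+4.
P(M+4) = C(3,2) × 0.47810^1 × 0.52190^2 = 3 × 0.4781 × 0.27237961 = 0.390674 (base)
P(M) = C(3,0) × 0.47810^3 × 0.52190^0 = 1 × 0.10928391 × 1.0000 = 0.109284
Relative intensity = 0.109284 / 0.390674 × 100 = 27.97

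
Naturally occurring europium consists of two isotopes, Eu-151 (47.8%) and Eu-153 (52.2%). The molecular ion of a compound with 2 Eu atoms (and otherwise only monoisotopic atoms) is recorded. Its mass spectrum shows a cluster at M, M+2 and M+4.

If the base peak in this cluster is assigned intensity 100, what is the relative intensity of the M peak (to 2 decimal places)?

45.79

Term probabilities: M 0.2285, M+2 0.4990, M+4 0.2725. Base peak = M+2.
P(M+2) = C(2,1) × 0.478^1 × 0.522^1 = 2 × 0.4780 × 0.5220 = 0.499032 (base)
P(M) = C(2,0) × 0.478^2 × 0.522^0 = 1 × 0.228484 × 1.0000 = 0.228484
Relative intensity = 0.228484 / 0.499032 × 100 = 45.79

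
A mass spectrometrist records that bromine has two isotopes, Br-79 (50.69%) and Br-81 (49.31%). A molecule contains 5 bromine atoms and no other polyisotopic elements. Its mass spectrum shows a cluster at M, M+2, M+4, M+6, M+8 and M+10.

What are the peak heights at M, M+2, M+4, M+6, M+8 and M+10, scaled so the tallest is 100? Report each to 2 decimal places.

The 5 Br atoms are independent, so intensities follow the terms of (0.5069 + 0.4931)^5.
P(M) = 0.5069^5 = 0.033467
P(M+2) = 5 × 0.5069^4 × 0.4931^1 = 0.162777
P(M+4) = 10 × 0.5069^3 × 0.4931^2 = 0.316692
P(M+6) = 10 × 0.5069^2 × 0.4931^3 = 0.308070
P(M+8) = 5 × 0.5069^1 × 0.4931^4 = 0.149842
P(M+10) = 0.4931^5 = 0.029152
The M+4 peak is largest (0.316692); scaling to 100 gives 10.57 : 51.40 : 100.00 : 97.28 : 47.31 : 9.21.

10.57 : 51.40 : 100.00 : 97.28 : 47.31 : 9.21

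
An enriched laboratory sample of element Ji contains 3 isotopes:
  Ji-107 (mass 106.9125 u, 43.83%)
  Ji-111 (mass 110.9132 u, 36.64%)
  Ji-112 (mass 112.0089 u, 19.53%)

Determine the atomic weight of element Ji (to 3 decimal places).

109.374 u

Weight each isotope mass by its fractional abundance: 0.4383 × 106.9125 + 0.3664 × 110.9132 + 0.1953 × 112.0089
= 46.85975 + 40.63860 + 21.87534 = 109.37369 u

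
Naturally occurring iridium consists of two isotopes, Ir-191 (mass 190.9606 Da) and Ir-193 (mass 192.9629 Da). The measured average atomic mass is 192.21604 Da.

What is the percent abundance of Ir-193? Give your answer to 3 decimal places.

With x = fraction of Ir-191 (so Ir-193 is 1 − x):
190.9606·x + 192.9629·(1 − x) = 192.21604
(190.9606 − 192.9629)·x = 192.21604 − 192.9629
x = -0.74686 / -2.0023 = 0.37300 → 37.300% Ir-191, 62.700% Ir-193.

62.700%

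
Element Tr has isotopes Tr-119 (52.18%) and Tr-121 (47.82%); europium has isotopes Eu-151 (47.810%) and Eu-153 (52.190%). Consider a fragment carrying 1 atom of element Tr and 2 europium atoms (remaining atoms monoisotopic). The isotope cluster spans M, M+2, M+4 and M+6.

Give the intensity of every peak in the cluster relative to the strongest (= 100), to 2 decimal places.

31.32 : 97.09 : 100.00 : 34.21

Element Tr pattern (n=1): 0.5218 : 0.4782
Europium pattern (n=2): 0.22857961 : 0.49904078 : 0.27237961
Convolve the two distributions (both contribute in 2-u steps):
  M: 0.5218×0.22857961 = 0.119273
  M+2: 0.5218×0.49904078 + 0.4782×0.22857961 = 0.369706
  M+4: 0.5218×0.27237961 + 0.4782×0.49904078 = 0.380769
  M+6: 0.4782×0.27237961 = 0.130252
Scale to base peak (0.380769) = 100: 31.32 : 97.09 : 100.00 : 34.21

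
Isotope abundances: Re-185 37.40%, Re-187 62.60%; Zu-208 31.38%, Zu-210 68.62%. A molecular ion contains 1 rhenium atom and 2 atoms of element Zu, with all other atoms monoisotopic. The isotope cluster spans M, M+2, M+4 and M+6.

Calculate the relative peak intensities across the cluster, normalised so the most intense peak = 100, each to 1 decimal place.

8.3 : 50.0 : 100.0 : 66.1

Rhenium pattern (n=1): 0.3740 : 0.6260
Element Zu pattern (n=2): 0.09847044 : 0.43065912 : 0.47087044
Convolve the two distributions (both contribute in 2-u steps):
  M: 0.3740×0.09847044 = 0.036828
  M+2: 0.3740×0.43065912 + 0.6260×0.09847044 = 0.222709
  M+4: 0.3740×0.47087044 + 0.6260×0.43065912 = 0.445698
  M+6: 0.6260×0.47087044 = 0.294765
Scale to base peak (0.445698) = 100: 8.3 : 50.0 : 100.0 : 66.1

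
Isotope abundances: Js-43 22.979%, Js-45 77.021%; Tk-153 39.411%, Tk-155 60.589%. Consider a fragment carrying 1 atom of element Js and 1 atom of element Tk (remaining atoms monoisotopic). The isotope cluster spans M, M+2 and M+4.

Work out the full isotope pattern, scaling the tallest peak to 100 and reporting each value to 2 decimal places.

19.41 : 94.88 : 100.00

Element Js pattern (n=1): 0.22979 : 0.77021
Element Tk pattern (n=1): 0.39411 : 0.60589
Convolve the two distributions (both contribute in 2-u steps):
  M: 0.22979×0.39411 = 0.090563
  M+2: 0.22979×0.60589 + 0.77021×0.39411 = 0.442775
  M+4: 0.77021×0.60589 = 0.466663
Scale to base peak (0.466663) = 100: 19.41 : 94.88 : 100.00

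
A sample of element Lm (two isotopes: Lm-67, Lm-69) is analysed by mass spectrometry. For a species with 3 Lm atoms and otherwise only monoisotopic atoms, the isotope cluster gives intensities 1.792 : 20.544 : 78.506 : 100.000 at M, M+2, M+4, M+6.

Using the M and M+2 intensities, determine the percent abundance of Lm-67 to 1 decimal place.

20.7%

Write p for the Lm-67 fraction. I(M+2)/I(M) = [C(3,1)·p^2·(1−p)] / p^3 = 3·(1−p)/p = 20.544/1.792 = 11.4643
(1−p)/p = 11.4643/3 = 3.8214  ⇒  p = 1/(1 + 3.8214) = 0.2074
Lm-67: 20.7%, Lm-69: 79.3%.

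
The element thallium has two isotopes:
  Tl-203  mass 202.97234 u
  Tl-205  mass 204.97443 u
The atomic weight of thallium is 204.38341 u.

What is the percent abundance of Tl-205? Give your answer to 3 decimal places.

70.480%

With x = fraction of Tl-203 (so Tl-205 is 1 − x):
202.97234·x + 204.97443·(1 − x) = 204.38341
(202.97234 − 204.97443)·x = 204.38341 − 204.97443
x = -0.59102 / -2.00209 = 0.29520 → 29.520% Tl-203, 70.480% Tl-205.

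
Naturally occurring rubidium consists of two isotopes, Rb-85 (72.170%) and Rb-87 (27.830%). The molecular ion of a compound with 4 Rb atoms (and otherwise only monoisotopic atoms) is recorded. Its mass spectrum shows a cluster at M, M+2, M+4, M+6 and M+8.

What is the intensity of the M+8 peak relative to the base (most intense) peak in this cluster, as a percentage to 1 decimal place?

1.4%

Binomial terms of (0.72170 + 0.27830)^4: M 0.2713, M+2 0.4184, M+4 0.2420, M+6 0.0622, M+8 0.0060 → M+2 is the base peak.
P(M+2) = C(4,1) × 0.72170^3 × 0.27830^1 = 4 × 0.37589809 × 0.2783 = 0.418450 (base)
P(M+8) = C(4,4) × 0.72170^0 × 0.27830^4 = 1 × 1.0000 × 0.00599864 = 0.005999
Relative intensity = 0.005999 / 0.418450 × 100 = 1.4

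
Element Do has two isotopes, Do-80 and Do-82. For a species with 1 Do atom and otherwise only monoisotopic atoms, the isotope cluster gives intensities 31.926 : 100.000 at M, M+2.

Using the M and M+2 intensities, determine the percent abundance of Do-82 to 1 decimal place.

If p is the fraction of Do that is Do-80, then I(M+2)/I(M) = [C(1,1)·p^0·(1−p)] / p^1 = 1·(1−p)/p = 100.000/31.926 = 3.1322
(1−p)/p = 3.1322/1 = 3.1322  ⇒  p = 1/(1 + 3.1322) = 0.2420
Do-80: 24.2%, Do-82: 75.8%.

75.8%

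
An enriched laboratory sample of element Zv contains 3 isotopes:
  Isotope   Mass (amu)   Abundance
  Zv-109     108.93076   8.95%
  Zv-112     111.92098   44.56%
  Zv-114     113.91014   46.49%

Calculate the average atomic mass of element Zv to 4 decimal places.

112.5781 amu

Average mass = Σ (abundance × isotope mass) = 0.0895 × 108.93076 + 0.4456 × 111.92098 + 0.4649 × 113.91014
= 9.749303 + 49.871989 + 52.956824 = 112.578116 amu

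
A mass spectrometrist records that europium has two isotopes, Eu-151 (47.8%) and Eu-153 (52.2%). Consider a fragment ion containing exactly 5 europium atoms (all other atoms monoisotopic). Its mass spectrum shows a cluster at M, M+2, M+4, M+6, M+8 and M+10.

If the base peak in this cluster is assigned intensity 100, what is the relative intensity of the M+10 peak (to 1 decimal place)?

11.9

(0.478 + 0.522)^5 gives M 0.0250, M+2 0.1363, M+4 0.2976, M+6 0.3250, M+8 0.1775, M+10 0.0388; the largest is M+6.
P(M+6) = C(5,3) × 0.478^2 × 0.522^3 = 10 × 0.228484 × 0.14223665 = 0.324988 (base)
P(M+10) = C(5,5) × 0.478^0 × 0.522^5 = 1 × 1.0000 × 0.03875721 = 0.038757
Relative intensity = 0.038757 / 0.324988 × 100 = 11.9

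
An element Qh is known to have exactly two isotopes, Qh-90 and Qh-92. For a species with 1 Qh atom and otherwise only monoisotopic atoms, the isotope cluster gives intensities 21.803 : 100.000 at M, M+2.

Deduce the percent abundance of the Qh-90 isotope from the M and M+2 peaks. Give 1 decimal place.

17.9%

Let p = fractional abundance of Qh-90. I(M+2)/I(M) = [C(1,1)·p^0·(1−p)] / p^1 = 1·(1−p)/p = 100.000/21.803 = 4.5865
(1−p)/p = 4.5865/1 = 4.5865  ⇒  p = 1/(1 + 4.5865) = 0.1790
Qh-90: 17.9%, Qh-92: 82.1%.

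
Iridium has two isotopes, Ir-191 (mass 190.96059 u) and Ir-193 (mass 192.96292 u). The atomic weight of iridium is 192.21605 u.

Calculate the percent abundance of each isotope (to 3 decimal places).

Ir-191: 37.300%, Ir-193: 62.700%

Writing the weighted mean with unknown fraction x of Ir-191:
190.96059·x + 192.96292·(1 − x) = 192.21605
(190.96059 − 192.96292)·x = 192.21605 − 192.96292
x = -0.74687 / -2.00233 = 0.37300 → 37.300% Ir-191, 62.700% Ir-193.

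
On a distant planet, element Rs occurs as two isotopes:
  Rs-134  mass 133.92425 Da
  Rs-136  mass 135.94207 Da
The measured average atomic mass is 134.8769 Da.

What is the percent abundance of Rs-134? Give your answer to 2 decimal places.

With x = fraction of Rs-134 (so Rs-136 is 1 − x):
133.92425·x + 135.94207·(1 − x) = 134.8769
(133.92425 − 135.94207)·x = 134.8769 − 135.94207
x = -1.06517 / -2.01782 = 0.52788 → 52.79% Rs-134, 47.21% Rs-136.

52.79%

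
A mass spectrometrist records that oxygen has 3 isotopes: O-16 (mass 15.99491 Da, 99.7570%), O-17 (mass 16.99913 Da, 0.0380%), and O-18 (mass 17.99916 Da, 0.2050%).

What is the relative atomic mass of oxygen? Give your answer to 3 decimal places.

The abundance-weighted mean is 0.997570 × 15.99491 + 0.000380 × 16.99913 + 0.002050 × 17.99916
= 15.956042 + 0.006460 + 0.036898 = 15.999400 Da

15.999 Da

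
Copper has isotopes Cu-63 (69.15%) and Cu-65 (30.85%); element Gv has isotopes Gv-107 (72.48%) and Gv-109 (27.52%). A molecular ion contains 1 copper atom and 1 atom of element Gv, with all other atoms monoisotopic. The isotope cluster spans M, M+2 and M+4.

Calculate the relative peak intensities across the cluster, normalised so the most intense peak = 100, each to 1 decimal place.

Copper pattern (n=1): 0.6915 : 0.3085
Element Gv pattern (n=1): 0.7248 : 0.2752
Convolve the two distributions (both contribute in 2-u steps):
  M: 0.6915×0.7248 = 0.501199
  M+2: 0.6915×0.2752 + 0.3085×0.7248 = 0.413902
  M+4: 0.3085×0.2752 = 0.084899
Scale to base peak (0.501199) = 100: 100.0 : 82.6 : 16.9

100.0 : 82.6 : 16.9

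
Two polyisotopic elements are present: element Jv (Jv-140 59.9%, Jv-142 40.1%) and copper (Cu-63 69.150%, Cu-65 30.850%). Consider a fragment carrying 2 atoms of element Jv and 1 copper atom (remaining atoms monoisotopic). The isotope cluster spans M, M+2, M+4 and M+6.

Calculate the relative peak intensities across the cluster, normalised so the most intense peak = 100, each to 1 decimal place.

Element Jv pattern (n=2): 0.358801 : 0.480398 : 0.160801
Copper pattern (n=1): 0.6915 : 0.3085
Convolve the two distributions (both contribute in 2-u steps):
  M: 0.358801×0.6915 = 0.248111
  M+2: 0.358801×0.3085 + 0.480398×0.6915 = 0.442885
  M+4: 0.480398×0.3085 + 0.160801×0.6915 = 0.259397
  M+6: 0.160801×0.3085 = 0.049607
Scale to base peak (0.442885) = 100: 56.0 : 100.0 : 58.6 : 11.2

56.0 : 100.0 : 58.6 : 11.2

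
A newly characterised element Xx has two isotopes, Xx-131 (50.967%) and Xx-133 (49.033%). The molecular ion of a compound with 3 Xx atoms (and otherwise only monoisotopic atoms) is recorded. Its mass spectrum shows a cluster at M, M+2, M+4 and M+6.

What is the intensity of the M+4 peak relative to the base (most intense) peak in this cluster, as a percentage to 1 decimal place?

(0.50967 + 0.49033)^3 gives M 0.1324, M+2 0.3821, M+4 0.3676, M+6 0.1179; the largest is M+2.
P(M+2) = C(3,1) × 0.50967^2 × 0.49033^1 = 3 × 0.25976351 × 0.49033 = 0.382110 (base)
P(M+4) = C(3,2) × 0.50967^1 × 0.49033^2 = 3 × 0.50967 × 0.24042351 = 0.367610
Relative intensity = 0.367610 / 0.382110 × 100 = 96.2

96.2%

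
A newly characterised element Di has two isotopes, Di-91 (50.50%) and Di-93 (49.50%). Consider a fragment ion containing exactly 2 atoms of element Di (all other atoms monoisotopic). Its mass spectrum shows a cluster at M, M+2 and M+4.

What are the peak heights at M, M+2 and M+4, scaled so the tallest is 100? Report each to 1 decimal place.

51.0 : 100.0 : 49.0

Expanding (0.5050 + 0.4950)^2:
P(M) = 0.5050^2 = 0.255025
P(M+2) = 2 × 0.5050^1 × 0.4950^1 = 0.499950
P(M+4) = 0.4950^2 = 0.245025
The M+2 peak is largest (0.499950); scaling to 100 gives 51.0 : 100.0 : 49.0.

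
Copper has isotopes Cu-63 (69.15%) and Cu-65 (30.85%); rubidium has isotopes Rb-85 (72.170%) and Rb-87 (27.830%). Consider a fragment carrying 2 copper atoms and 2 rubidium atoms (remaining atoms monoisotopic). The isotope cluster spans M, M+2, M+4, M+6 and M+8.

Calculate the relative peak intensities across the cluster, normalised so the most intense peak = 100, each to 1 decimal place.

Copper pattern (n=2): 0.47817225 : 0.4266555 : 0.09517225
Rubidium pattern (n=2): 0.52085089 : 0.40169822 : 0.07745089
Convolve the two distributions (both contribute in 2-u steps):
  M: 0.47817225×0.52085089 = 0.249056
  M+2: 0.47817225×0.40169822 + 0.4266555×0.52085089 = 0.414305
  M+4: 0.47817225×0.07745089 + 0.4266555×0.40169822 + 0.09517225×0.52085089 = 0.257992
  M+6: 0.4266555×0.07745089 + 0.09517225×0.40169822 = 0.071275
  M+8: 0.09517225×0.07745089 = 0.007371
Scale to base peak (0.414305) = 100: 60.1 : 100.0 : 62.3 : 17.2 : 1.8

60.1 : 100.0 : 62.3 : 17.2 : 1.8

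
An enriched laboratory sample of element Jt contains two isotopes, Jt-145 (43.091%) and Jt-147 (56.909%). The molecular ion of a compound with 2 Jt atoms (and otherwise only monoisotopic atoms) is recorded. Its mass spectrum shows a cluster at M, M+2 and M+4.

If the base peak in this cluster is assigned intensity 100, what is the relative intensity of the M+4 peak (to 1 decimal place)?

66.0

(0.43091 + 0.56909)^2 gives M 0.1857, M+2 0.4905, M+4 0.3239; the largest is M+2.
P(M+2) = C(2,1) × 0.43091^1 × 0.56909^1 = 2 × 0.43091 × 0.56909 = 0.490453 (base)
P(M+4) = C(2,2) × 0.43091^0 × 0.56909^2 = 1 × 1.0000 × 0.32386343 = 0.323863
Relative intensity = 0.323863 / 0.490453 × 100 = 66.0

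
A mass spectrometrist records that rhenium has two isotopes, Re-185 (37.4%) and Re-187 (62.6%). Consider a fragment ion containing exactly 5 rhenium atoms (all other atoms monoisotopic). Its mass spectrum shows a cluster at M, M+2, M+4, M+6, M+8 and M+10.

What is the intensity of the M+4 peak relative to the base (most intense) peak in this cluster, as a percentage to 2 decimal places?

(0.374 + 0.626)^5 gives M 0.0073, M+2 0.0612, M+4 0.2050, M+6 0.3431, M+8 0.2872, M+10 0.0961; the largest is M+6.
P(M+6) = C(5,3) × 0.374^2 × 0.626^3 = 10 × 0.139876 × 0.24531438 = 0.343136 (base)
P(M+4) = C(5,2) × 0.374^3 × 0.626^2 = 10 × 0.05231362 × 0.391876 = 0.205005
Relative intensity = 0.205005 / 0.343136 × 100 = 59.74

59.74%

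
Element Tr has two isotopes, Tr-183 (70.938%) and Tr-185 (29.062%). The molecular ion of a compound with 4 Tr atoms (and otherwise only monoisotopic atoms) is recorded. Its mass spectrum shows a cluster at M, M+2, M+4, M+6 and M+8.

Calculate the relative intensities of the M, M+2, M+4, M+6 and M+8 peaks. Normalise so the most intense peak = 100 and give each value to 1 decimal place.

61.0 : 100.0 : 61.5 : 16.8 : 1.7

Each Tr atom is independently Tr-183 (p = 0.70938) or Tr-185 (q = 0.29062); the cluster is the binomial expansion (p + q)^4.
P(M) = 0.70938^4 = 0.253230
P(M+2) = 4 × 0.70938^3 × 0.29062^1 = 0.414975
P(M+4) = 6 × 0.70938^2 × 0.29062^2 = 0.255012
P(M+6) = 4 × 0.70938^1 × 0.29062^3 = 0.069649
P(M+8) = 0.29062^4 = 0.007133
The M+2 peak is largest (0.414975); scaling to 100 gives 61.0 : 100.0 : 61.5 : 16.8 : 1.7.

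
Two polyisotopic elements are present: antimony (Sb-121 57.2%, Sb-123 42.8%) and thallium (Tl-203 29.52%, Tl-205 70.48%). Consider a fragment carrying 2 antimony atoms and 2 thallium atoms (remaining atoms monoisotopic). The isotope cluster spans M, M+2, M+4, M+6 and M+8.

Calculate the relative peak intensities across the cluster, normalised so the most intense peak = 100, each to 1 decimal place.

Antimony pattern (n=2): 0.327184 : 0.489632 : 0.183184
Thallium pattern (n=2): 0.08714304 : 0.41611392 : 0.49674304
Convolve the two distributions (both contribute in 2-u steps):
  M: 0.327184×0.08714304 = 0.028512
  M+2: 0.327184×0.41611392 + 0.489632×0.08714304 = 0.178814
  M+4: 0.327184×0.49674304 + 0.489632×0.41611392 + 0.183184×0.08714304 = 0.382232
  M+6: 0.489632×0.49674304 + 0.183184×0.41611392 = 0.319447
  M+8: 0.183184×0.49674304 = 0.090995
Scale to base peak (0.382232) = 100: 7.5 : 46.8 : 100.0 : 83.6 : 23.8

7.5 : 46.8 : 100.0 : 83.6 : 23.8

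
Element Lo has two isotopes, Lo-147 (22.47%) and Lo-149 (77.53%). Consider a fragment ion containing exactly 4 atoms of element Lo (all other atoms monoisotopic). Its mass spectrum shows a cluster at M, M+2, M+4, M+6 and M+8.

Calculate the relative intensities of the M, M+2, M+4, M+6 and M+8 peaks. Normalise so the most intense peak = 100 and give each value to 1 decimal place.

Each Lo atom is independently Lo-147 (p = 0.2247) or Lo-149 (q = 0.7753); the cluster is the binomial expansion (p + q)^4.
P(M) = 0.2247^4 = 0.002549
P(M+2) = 4 × 0.2247^3 × 0.7753^1 = 0.035183
P(M+4) = 6 × 0.2247^2 × 0.7753^2 = 0.182095
P(M+6) = 4 × 0.2247^1 × 0.7753^3 = 0.418863
P(M+8) = 0.7753^4 = 0.361309
The M+6 peak is largest (0.418863); scaling to 100 gives 0.6 : 8.4 : 43.5 : 100.0 : 86.3.

0.6 : 8.4 : 43.5 : 100.0 : 86.3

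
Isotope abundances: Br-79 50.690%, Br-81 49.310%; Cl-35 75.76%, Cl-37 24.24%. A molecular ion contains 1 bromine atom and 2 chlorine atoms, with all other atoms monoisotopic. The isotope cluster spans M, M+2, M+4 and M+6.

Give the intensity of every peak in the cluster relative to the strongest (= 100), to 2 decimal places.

Bromine pattern (n=1): 0.5069 : 0.4931
Chlorine pattern (n=2): 0.57395776 : 0.36728448 : 0.05875776
Convolve the two distributions (both contribute in 2-u steps):
  M: 0.5069×0.57395776 = 0.290939
  M+2: 0.5069×0.36728448 + 0.4931×0.57395776 = 0.469195
  M+4: 0.5069×0.05875776 + 0.4931×0.36728448 = 0.210892
  M+6: 0.4931×0.05875776 = 0.028973
Scale to base peak (0.469195) = 100: 62.01 : 100.00 : 44.95 : 6.18

62.01 : 100.00 : 44.95 : 6.18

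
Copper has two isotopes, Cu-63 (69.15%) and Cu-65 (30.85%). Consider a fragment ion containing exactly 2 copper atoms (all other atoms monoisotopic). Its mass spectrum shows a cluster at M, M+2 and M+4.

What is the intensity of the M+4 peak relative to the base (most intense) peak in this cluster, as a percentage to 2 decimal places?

(0.6915 + 0.3085)^2 gives M 0.4782, M+2 0.4267, M+4 0.0952; the largest is M.
P(M) = C(2,0) × 0.6915^2 × 0.3085^0 = 1 × 0.47817225 × 1.0000 = 0.478172 (base)
P(M+4) = C(2,2) × 0.6915^0 × 0.3085^2 = 1 × 1.0000 × 0.09517225 = 0.095172
Relative intensity = 0.095172 / 0.478172 × 100 = 19.90

19.90%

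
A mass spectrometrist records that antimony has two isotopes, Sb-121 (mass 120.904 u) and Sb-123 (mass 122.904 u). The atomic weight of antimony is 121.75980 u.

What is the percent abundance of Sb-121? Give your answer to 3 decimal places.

Let x be the fractional abundance of Sb-121; then Sb-123 has abundance 1 − x.
120.904·x + 122.904·(1 − x) = 121.75980
(120.904 − 122.904)·x = 121.75980 − 122.904
x = -1.14420 / -2.000 = 0.57210 → 57.210% Sb-121, 42.790% Sb-123.

57.210%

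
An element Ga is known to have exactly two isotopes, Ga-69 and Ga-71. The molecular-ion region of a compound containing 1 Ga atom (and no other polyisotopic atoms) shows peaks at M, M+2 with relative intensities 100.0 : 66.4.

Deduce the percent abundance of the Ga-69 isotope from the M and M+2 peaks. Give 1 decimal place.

60.1%

If p is the fraction of Ga that is Ga-69, then I(M+2)/I(M) = [C(1,1)·p^0·(1−p)] / p^1 = 1·(1−p)/p = 66.4/100.0 = 0.6640
(1−p)/p = 0.6640/1 = 0.6640  ⇒  p = 1/(1 + 0.6640) = 0.6010
Ga-69: 60.1%, Ga-71: 39.9%.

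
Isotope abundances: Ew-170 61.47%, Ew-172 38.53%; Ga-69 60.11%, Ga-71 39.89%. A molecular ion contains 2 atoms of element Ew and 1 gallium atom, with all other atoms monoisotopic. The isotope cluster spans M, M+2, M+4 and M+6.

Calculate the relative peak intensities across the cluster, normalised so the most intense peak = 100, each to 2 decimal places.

Element Ew pattern (n=2): 0.37785609 : 0.47368782 : 0.14845609
Gallium pattern (n=1): 0.6011 : 0.3989
Convolve the two distributions (both contribute in 2-u steps):
  M: 0.37785609×0.6011 = 0.227129
  M+2: 0.37785609×0.3989 + 0.47368782×0.6011 = 0.435461
  M+4: 0.47368782×0.3989 + 0.14845609×0.6011 = 0.278191
  M+6: 0.14845609×0.3989 = 0.059219
Scale to base peak (0.435461) = 100: 52.16 : 100.00 : 63.88 : 13.60

52.16 : 100.00 : 63.88 : 13.60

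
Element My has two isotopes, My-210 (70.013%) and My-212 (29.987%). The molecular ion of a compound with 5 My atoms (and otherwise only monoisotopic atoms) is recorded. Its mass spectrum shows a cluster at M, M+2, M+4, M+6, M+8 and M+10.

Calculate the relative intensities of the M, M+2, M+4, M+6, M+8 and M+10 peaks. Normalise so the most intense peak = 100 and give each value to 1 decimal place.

Expanding (0.70013 + 0.29987)^5:
P(M) = 0.70013^5 = 0.168226
P(M+2) = 5 × 0.70013^4 × 0.29987^1 = 0.360261
P(M+4) = 10 × 0.70013^3 × 0.29987^2 = 0.308604
P(M+6) = 10 × 0.70013^2 × 0.29987^3 = 0.132177
P(M+8) = 5 × 0.70013^1 × 0.29987^4 = 0.028306
P(M+10) = 0.29987^5 = 0.002425
The M+2 peak is largest (0.360261); scaling to 100 gives 46.7 : 100.0 : 85.7 : 36.7 : 7.9 : 0.7.

46.7 : 100.0 : 85.7 : 36.7 : 7.9 : 0.7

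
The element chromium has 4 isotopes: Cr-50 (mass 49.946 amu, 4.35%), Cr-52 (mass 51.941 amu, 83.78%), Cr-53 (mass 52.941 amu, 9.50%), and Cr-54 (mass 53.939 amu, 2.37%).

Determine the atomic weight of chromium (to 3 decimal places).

51.997 amu

Ar = Σ fᵢ·mᵢ = 0.0435 × 49.946 + 0.8378 × 51.941 + 0.0950 × 52.941 + 0.0237 × 53.939
= 2.1727 + 43.5162 + 5.0294 + 1.2784 = 51.9967 amu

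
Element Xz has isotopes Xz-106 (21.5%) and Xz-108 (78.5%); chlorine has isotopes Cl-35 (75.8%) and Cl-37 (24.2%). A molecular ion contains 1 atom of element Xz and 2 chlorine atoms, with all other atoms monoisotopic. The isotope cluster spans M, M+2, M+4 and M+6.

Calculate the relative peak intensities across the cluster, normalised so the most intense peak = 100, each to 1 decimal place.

23.3 : 100.0 : 56.7 : 8.7

Element Xz pattern (n=1): 0.2150 : 0.7850
Chlorine pattern (n=2): 0.574564 : 0.366872 : 0.058564
Convolve the two distributions (both contribute in 2-u steps):
  M: 0.2150×0.574564 = 0.123531
  M+2: 0.2150×0.366872 + 0.7850×0.574564 = 0.529910
  M+4: 0.2150×0.058564 + 0.7850×0.366872 = 0.300586
  M+6: 0.7850×0.058564 = 0.045973
Scale to base peak (0.529910) = 100: 23.3 : 100.0 : 56.7 : 8.7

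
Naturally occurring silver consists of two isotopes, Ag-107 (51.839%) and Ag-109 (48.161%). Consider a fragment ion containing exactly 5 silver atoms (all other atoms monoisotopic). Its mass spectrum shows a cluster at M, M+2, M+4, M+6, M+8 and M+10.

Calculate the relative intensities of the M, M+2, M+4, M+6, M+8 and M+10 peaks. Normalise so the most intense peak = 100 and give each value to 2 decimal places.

Expanding (0.51839 + 0.48161)^5:
P(M) = 0.51839^5 = 0.037435
P(M+2) = 5 × 0.51839^4 × 0.48161^1 = 0.173897
P(M+4) = 10 × 0.51839^3 × 0.48161^2 = 0.323118
P(M+6) = 10 × 0.51839^2 × 0.48161^3 = 0.300192
P(M+8) = 5 × 0.51839^1 × 0.48161^4 = 0.139447
P(M+10) = 0.48161^5 = 0.025911
The M+4 peak is largest (0.323118); scaling to 100 gives 11.59 : 53.82 : 100.00 : 92.90 : 43.16 : 8.02.

11.59 : 53.82 : 100.00 : 92.90 : 43.16 : 8.02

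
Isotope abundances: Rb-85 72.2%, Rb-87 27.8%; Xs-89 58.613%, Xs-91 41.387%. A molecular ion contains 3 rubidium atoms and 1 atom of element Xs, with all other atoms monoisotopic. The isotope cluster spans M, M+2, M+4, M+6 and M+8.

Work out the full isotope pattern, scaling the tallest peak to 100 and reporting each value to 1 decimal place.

53.7 : 100.0 : 67.7 : 19.9 : 2.2

Rubidium pattern (n=3): 0.37636705 : 0.43475086 : 0.16739714 : 0.02148495
Element Xs pattern (n=1): 0.58613 : 0.41387
Convolve the two distributions (both contribute in 2-u steps):
  M: 0.37636705×0.58613 = 0.220600
  M+2: 0.37636705×0.41387 + 0.43475086×0.58613 = 0.410588
  M+4: 0.43475086×0.41387 + 0.16739714×0.58613 = 0.278047
  M+6: 0.16739714×0.41387 + 0.02148495×0.58613 = 0.081874
  M+8: 0.02148495×0.41387 = 0.008892
Scale to base peak (0.410588) = 100: 53.7 : 100.0 : 67.7 : 19.9 : 2.2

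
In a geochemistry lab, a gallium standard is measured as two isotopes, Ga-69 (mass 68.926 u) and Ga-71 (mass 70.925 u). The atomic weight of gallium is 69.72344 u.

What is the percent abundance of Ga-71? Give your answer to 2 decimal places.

Let x be the fractional abundance of Ga-69; then Ga-71 has abundance 1 − x.
68.926·x + 70.925·(1 − x) = 69.72344
(68.926 − 70.925)·x = 69.72344 − 70.925
x = -1.20156 / -1.999 = 0.60108 → 60.11% Ga-69, 39.89% Ga-71.

39.89%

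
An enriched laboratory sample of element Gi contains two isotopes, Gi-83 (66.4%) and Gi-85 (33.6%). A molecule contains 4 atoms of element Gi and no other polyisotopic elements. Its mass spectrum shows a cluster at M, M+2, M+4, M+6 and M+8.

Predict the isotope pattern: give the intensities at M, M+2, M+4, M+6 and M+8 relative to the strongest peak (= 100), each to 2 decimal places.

Expanding (0.664 + 0.336)^4:
P(M) = 0.664^4 = 0.194389
P(M+2) = 4 × 0.664^3 × 0.336^1 = 0.393463
P(M+4) = 6 × 0.664^2 × 0.336^2 = 0.298652
P(M+6) = 4 × 0.664^1 × 0.336^3 = 0.100750
P(M+8) = 0.336^4 = 0.012746
The M+2 peak is largest (0.393463); scaling to 100 gives 49.40 : 100.00 : 75.90 : 25.61 : 3.24.

49.40 : 100.00 : 75.90 : 25.61 : 3.24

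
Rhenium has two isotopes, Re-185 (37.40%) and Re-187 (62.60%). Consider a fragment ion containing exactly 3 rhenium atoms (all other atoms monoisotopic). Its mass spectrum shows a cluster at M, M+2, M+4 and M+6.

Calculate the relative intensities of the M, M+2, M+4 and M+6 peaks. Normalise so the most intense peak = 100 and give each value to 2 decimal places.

11.90 : 59.74 : 100.00 : 55.79

The 3 Re atoms are independent, so intensities follow the terms of (0.3740 + 0.6260)^3.
P(M) = 0.3740^3 = 0.052314
P(M+2) = 3 × 0.3740^2 × 0.6260^1 = 0.262687
P(M+4) = 3 × 0.3740^1 × 0.6260^2 = 0.439685
P(M+6) = 0.6260^3 = 0.245314
The M+4 peak is largest (0.439685); scaling to 100 gives 11.90 : 59.74 : 100.00 : 55.79.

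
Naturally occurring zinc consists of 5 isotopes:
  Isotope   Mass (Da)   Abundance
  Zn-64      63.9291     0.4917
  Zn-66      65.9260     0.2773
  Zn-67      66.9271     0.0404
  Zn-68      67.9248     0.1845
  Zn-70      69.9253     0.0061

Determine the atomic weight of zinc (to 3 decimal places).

The abundance-weighted mean is 0.4917 × 63.9291 + 0.2773 × 65.9260 + 0.0404 × 66.9271 + 0.1845 × 67.9248 + 0.0061 × 69.9253
= 31.43394 + 18.28128 + 2.70385 + 12.53213 + 0.42654 = 65.37774 Da

65.378 Da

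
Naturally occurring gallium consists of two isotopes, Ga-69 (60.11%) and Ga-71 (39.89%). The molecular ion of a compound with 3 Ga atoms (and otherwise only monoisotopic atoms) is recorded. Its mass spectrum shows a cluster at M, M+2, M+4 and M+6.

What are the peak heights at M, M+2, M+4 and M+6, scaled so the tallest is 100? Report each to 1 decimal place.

50.2 : 100.0 : 66.4 : 14.7

The 3 Ga atoms are independent, so intensities follow the terms of (0.6011 + 0.3989)^3.
P(M) = 0.6011^3 = 0.217190
P(M+2) = 3 × 0.6011^2 × 0.3989^1 = 0.432393
P(M+4) = 3 × 0.6011^1 × 0.3989^2 = 0.286943
P(M+6) = 0.3989^3 = 0.063473
The M+2 peak is largest (0.432393); scaling to 100 gives 50.2 : 100.0 : 66.4 : 14.7.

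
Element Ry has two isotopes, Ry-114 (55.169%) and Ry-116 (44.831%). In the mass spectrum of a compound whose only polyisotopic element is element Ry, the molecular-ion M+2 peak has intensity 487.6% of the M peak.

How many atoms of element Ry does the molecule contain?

6

For n independent Ry atoms, I(M+2)/I(M) = n · (abundance Ry-116) / (abundance Ry-114) = n · 0.44831/0.55169.
n = 4.876 × 0.55169/0.44831 = 6.00 ≈ 6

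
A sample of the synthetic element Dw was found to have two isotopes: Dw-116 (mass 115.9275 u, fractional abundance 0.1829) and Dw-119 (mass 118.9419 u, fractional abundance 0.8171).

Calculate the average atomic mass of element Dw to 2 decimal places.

118.39 u

Weight each isotope mass by its fractional abundance: 0.1829 × 115.9275 + 0.8171 × 118.9419
= 21.20314 + 97.18743 = 118.39057 u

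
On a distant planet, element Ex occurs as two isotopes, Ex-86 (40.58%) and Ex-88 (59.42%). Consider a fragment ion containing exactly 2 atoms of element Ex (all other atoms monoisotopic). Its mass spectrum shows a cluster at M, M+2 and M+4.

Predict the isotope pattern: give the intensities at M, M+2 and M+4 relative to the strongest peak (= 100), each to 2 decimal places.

34.15 : 100.00 : 73.21

The 2 Ex atoms are independent, so intensities follow the terms of (0.4058 + 0.5942)^2.
P(M) = 0.4058^2 = 0.164674
P(M+2) = 2 × 0.4058^1 × 0.5942^1 = 0.482253
P(M+4) = 0.5942^2 = 0.353074
The M+2 peak is largest (0.482253); scaling to 100 gives 34.15 : 100.00 : 73.21.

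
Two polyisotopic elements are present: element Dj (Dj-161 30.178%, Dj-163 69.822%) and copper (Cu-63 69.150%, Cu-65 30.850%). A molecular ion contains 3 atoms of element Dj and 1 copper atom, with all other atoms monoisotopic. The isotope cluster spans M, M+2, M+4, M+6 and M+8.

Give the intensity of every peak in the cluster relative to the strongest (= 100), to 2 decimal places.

Element Dj pattern (n=3): 0.02748346 : 0.19076313 : 0.44136336 : 0.34039005
Copper pattern (n=1): 0.6915 : 0.3085
Convolve the two distributions (both contribute in 2-u steps):
  M: 0.02748346×0.6915 = 0.019005
  M+2: 0.02748346×0.3085 + 0.19076313×0.6915 = 0.140391
  M+4: 0.19076313×0.3085 + 0.44136336×0.6915 = 0.364053
  M+6: 0.44136336×0.3085 + 0.34039005×0.6915 = 0.371540
  M+8: 0.34039005×0.3085 = 0.105010
Scale to base peak (0.371540) = 100: 5.12 : 37.79 : 97.98 : 100.00 : 28.26

5.12 : 37.79 : 97.98 : 100.00 : 28.26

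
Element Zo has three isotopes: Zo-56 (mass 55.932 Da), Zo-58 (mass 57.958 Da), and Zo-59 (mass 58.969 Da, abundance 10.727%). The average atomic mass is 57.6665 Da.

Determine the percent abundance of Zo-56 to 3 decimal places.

19.741%

The remaining 89.273% is split between Zo-56 (fraction x) and Zo-58 (fraction 0.89273 − x).
Substituting: 55.932x + 57.958(0.89273 − x) = 51.34089537
(55.932 − 57.958)x = -0.39994997  ⇒  x = 0.19741, y = 0.69532
Zo-56: 19.741%, Zo-58: 69.532%.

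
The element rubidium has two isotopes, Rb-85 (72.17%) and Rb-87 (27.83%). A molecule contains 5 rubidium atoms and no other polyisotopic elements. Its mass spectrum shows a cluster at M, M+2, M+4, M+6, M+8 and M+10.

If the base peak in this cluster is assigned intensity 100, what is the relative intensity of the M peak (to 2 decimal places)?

(0.7217 + 0.2783)^5 gives M 0.1958, M+2 0.3775, M+4 0.2911, M+6 0.1123, M+8 0.0216, M+10 0.0017; the largest is M+2.
P(M+2) = C(5,1) × 0.7217^4 × 0.2783^1 = 5 × 0.27128565 × 0.2783 = 0.377494 (base)
P(M) = C(5,0) × 0.7217^5 × 0.2783^0 = 1 × 0.19578685 × 1.0000 = 0.195787
Relative intensity = 0.195787 / 0.377494 × 100 = 51.86

51.86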